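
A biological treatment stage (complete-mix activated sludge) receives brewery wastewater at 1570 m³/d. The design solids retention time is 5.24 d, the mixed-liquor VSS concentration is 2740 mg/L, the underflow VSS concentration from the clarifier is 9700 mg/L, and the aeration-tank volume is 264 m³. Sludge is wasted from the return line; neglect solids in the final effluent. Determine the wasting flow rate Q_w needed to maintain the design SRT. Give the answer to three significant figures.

Q_w ≈ 14.2 m³/d

Q_w = (V·X)/(θ_c X_r) = 264.0 × 2740 / (5.24 × 9700) = 14.23 m³/d.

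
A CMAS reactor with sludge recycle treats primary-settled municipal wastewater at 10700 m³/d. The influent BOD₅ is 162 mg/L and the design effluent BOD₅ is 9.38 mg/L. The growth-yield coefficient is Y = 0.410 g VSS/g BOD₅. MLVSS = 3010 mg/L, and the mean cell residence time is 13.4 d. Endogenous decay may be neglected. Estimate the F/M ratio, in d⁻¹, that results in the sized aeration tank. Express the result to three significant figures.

With k_d = 0 the design equation reduces to V = Y Q (S₀−S) θ_c / X = 0.410 × 10700 × (162 − 9.38) × 13.4 / 3010 = 2981 m³.
F/M = applied load / biomass = Q·S₀/(V·X) = 10700 × 162 / (2981 × 3010) = 0.1932 d⁻¹.

F/M ≈ 0.193 d⁻¹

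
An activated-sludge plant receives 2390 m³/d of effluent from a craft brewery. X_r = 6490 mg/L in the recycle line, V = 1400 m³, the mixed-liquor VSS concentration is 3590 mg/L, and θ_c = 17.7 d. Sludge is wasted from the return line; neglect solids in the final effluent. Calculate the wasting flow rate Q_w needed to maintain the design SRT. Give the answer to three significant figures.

Wasting from the return line (neglecting effluent solids): Q_w = V·X / (θ_c·X_r) = 1400 × 3590 / (17.7 × 6490) = 43.75 m³/d.

Q_w ≈ 43.8 m³/d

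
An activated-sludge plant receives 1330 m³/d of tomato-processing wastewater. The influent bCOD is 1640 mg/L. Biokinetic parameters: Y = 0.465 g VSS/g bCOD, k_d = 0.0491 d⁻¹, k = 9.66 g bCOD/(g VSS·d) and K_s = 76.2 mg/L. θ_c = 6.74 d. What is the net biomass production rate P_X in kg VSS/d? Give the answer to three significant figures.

P_X ≈ 760 kg VSS/d

For a completely mixed reactor with recycle the Lawrence–McCarty relation gives S = K_s·(1 + k_d·θ_c) / [θ_c·(Y·k − k_d) − 1] = 76.2 × (1 + 0.0491 × 6.74) / [6.74 × (0.465 × 9.66 − 0.0491) − 1] = 101.4 / 28.94 = 3.504 mg/L.
Y_obs = Y / (1 + k_d θ_c) = 0.465 / (1 + 0.0491 × 6.74) = 0.465 / 1.331 = 0.3494.
ΔS = 1640 − 3.50 = 1636 mg/L, so the substrate removal rate is 1330 × 1636/1000 = 2177 kg bCOD/d.
So the net sludge growth is P_X = 0.3494 × 2177 = 760.4 kg VSS/d.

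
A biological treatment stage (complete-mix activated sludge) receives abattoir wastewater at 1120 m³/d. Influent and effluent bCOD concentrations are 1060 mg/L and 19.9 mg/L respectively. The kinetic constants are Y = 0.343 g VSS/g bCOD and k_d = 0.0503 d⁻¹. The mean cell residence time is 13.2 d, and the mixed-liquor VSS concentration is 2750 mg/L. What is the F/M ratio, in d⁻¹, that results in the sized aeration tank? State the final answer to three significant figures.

F/M ≈ 0.375 d⁻¹

Steady-state biomass mass balance: V·X·(1 + k_d·θ_c) = Y·Q·(S₀ − S)·θ_c, so V = 0.343 × 1120 × (1060 − 19.9) × 13.2 / [2750 × (1 + 0.0503 × 13.2)] = 5.27×10^6 / 4576 = 1153 m³.
F/M = Q·S₀ / (V·X) = 1120 × 1060 / (1153 × 2750) = 0.3745 g bCOD·(g VSS·d)⁻¹.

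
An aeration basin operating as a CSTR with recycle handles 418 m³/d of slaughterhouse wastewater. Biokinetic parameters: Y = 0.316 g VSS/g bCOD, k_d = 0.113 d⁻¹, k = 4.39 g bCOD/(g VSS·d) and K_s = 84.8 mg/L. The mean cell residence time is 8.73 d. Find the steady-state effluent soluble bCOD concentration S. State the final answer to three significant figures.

From the Monod/SRT balance for a CMAS, S = K_s·(1+k_d θ_c)/[θ_c·(Y k − k_d) − 1] = 84.8 × (1 + 0.113 × 8.73) / [8.73 × (0.316 × 4.39 − 0.113) − 1] = 168.5 / 10.12 = 16.64 mg/L.

S ≈ 16.6 mg/L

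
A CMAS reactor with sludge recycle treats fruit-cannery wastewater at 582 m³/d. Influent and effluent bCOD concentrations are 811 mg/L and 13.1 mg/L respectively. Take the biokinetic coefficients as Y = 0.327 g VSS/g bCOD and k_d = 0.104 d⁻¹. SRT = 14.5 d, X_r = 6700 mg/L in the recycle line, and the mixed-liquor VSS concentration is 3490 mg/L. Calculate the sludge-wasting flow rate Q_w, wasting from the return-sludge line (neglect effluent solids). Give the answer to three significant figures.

Q_w ≈ 9.04 m³/d

Steady-state biomass mass balance: V·X·(1 + k_d·θ_c) = Y·Q·(S₀ − S)·θ_c, so V = 0.327 × 582 × (811 − 13.1) × 14.5 / [3490 × (1 + 0.104 × 14.5)] = 2.2×10^6 / 8753 = 251.6 m³.
Wasting from the return line (neglecting effluent solids): Q_w = V·X / (θ_c·X_r) = 251.6 × 3490 / (14.5 × 6700) = 9.037 m³/d.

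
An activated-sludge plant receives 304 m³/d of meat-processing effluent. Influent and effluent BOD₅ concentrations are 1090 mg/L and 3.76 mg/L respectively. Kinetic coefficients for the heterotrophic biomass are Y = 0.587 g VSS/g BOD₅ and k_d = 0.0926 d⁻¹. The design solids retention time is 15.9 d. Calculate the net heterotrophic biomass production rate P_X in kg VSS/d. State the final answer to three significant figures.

The observed yield is Y_obs = Y/(1 + k_d·θ_c) = 0.587 / (1 + 0.0926 × 15.9) = 0.587 / 2.472 = 0.2374 g VSS per g BOD₅ removed.
Q·(S₀ − S) = 304 × (1090 − 3.76) × 10⁻³ = 330.2 kg/d removed.
P_X = Y_obs · Q(S₀ − S) = 0.2374 × 330.2 = 78.40 kg VSS/d.

P_X ≈ 78.4 kg VSS/d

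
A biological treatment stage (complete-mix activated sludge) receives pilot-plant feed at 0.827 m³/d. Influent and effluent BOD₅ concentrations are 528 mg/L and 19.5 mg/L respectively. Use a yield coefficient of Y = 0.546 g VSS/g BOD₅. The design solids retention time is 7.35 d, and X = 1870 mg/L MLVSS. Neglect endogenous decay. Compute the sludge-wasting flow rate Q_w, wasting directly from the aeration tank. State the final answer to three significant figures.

V·X = Y·Q·ΔS·θ_c gives V = 0.546 × 0.827 × (528 − 19.5) × 7.35 / 1870 = 0.9025 m³.
With mixed-liquor wasting, θ_c = V/Q_w, so Q_w = V/θ_c = 0.9025/7.35 = 0.1228 m³/d.

Q_w ≈ 0.123 m³/d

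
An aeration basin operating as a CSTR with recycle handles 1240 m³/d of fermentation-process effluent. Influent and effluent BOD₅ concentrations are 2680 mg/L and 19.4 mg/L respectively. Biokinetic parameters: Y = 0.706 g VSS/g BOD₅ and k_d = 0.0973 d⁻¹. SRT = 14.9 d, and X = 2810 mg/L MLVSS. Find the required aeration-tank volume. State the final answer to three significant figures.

Rearranging the biomass balance for a CMAS with decay, V = Y·Q·ΔS·θ_c / [X·(1+k_d θ_c)] = 0.706 × 1240 × (2680 − 19.4) × 14.9 / [2810 × (1 + 0.0973 × 14.9)] = 3.47×10^7 / 6884 = 5042 m³.

V ≈ 5040 m³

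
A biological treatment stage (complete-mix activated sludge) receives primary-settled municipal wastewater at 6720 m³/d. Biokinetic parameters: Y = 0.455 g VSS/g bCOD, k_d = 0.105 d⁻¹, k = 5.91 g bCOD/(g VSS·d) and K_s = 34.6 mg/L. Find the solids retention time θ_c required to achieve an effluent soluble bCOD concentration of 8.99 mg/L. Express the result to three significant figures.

θ_c ≈ 2.22 d

At the target effluent, Y k S/(K_s+S) = 0.455×5.91×8.99/43.59 = 0.5546 d⁻¹.
1/θ_c = 0.5546 − 0.105 = 0.4496 d⁻¹, so θ_c = 2.224 d.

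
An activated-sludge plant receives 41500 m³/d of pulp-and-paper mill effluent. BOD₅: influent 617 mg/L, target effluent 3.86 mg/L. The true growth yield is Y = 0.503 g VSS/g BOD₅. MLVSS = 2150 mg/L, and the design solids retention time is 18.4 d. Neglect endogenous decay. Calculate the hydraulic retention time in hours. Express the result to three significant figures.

Biomass mass balance (decay neglected): V·X = Y·Q·(S₀ − S)·θ_c, so V = 0.503 × 41500 × (617 − 3.86) × 18.4 / 2150 = 109536 m³.
τ = V/Q = 109536/41500 = 2.639 d, or 63.35 h.

τ ≈ 63.3 h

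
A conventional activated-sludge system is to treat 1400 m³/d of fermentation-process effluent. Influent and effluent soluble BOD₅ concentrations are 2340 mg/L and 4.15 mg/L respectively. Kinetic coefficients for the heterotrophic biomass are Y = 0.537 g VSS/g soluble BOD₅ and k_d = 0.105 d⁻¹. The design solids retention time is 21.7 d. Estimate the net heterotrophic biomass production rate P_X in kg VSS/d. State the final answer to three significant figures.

P_X ≈ 536 kg VSS/d

Correct the yield for decay: Y_obs = Y/(1 + k_d θ_c) = 0.537 / (1 + 0.105 × 21.7) = 0.537 / 3.278 = 0.1638.
ΔS = 2340 − 4.15 = 2336 mg/L, so the substrate removal rate is 1400 × 2336/1000 = 3270 kg soluble BOD₅/d.
Net biomass production P_X = Y_obs × Q·(S₀ − S) = 0.1638 × 3270 = 535.6 kg VSS/d.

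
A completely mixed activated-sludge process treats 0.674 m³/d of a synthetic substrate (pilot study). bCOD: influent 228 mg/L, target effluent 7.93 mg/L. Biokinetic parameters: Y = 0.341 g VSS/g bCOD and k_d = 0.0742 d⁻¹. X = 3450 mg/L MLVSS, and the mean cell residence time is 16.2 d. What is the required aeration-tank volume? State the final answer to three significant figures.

V ≈ 0.108 m³

From the SRT design equation V = Y Q (S₀−S) θ_c / [X (1 + k_d θ_c)] = 0.341 × 0.674 × (228 − 7.93) × 16.2 / [3450 × (1 + 0.0742 × 16.2)] = 8.19×10^2 / 7597 = 0.1079 m³.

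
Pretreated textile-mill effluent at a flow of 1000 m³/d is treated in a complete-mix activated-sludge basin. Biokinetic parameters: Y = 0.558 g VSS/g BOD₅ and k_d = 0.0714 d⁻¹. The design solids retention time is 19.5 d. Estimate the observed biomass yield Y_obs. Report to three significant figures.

Y_obs ≈ 0.233 g VSS/g BOD₅

Correct the yield for decay: Y_obs = Y/(1 + k_d θ_c) = 0.558 / (1 + 0.0714 × 19.5) = 0.558 / 2.392 = 0.2332.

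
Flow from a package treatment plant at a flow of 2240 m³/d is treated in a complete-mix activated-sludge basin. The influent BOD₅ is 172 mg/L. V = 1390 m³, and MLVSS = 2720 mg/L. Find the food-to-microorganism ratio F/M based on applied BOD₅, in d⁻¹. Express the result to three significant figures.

F/M = Q·S₀ / (V·X) = 2240 × 172 / (1390 × 2720) = 0.1019 g BOD₅·(g VSS·d)⁻¹.

F/M ≈ 0.102 d⁻¹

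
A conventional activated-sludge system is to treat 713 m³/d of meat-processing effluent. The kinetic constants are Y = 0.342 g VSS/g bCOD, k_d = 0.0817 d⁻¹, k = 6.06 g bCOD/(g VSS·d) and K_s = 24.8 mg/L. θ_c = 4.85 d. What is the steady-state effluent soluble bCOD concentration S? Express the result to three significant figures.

S ≈ 4.00 mg/L

From the Monod/SRT balance for a CMAS, S = K_s·(1+k_d θ_c)/[θ_c·(Y k − k_d) − 1] = 24.8 × (1 + 0.0817 × 4.85) / [4.85 × (0.342 × 6.06 − 0.0817) − 1] = 34.63 / 8.655 = 4.001 mg/L.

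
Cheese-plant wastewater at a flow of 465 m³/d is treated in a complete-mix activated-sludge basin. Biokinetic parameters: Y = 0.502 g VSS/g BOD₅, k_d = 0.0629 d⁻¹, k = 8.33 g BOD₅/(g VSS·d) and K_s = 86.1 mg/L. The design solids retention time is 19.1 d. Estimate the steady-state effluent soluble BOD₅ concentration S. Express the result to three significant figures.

For a completely mixed reactor with recycle the Lawrence–McCarty relation gives S = K_s·(1 + k_d·θ_c) / [θ_c·(Y·k − k_d) − 1] = 86.1 × (1 + 0.0629 × 19.1) / [19.1 × (0.502 × 8.33 − 0.0629) − 1] = 189.5 / 77.67 = 2.440 mg/L.

S ≈ 2.44 mg/L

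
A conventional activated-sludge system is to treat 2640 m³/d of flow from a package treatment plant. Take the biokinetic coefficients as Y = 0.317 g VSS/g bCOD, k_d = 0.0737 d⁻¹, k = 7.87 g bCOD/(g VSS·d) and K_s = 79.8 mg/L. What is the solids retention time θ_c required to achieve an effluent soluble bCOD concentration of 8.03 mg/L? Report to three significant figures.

θ_c ≈ 6.48 d

At the target effluent, Y k S/(K_s+S) = 0.317×7.87×8.03/87.83 = 0.2281 d⁻¹.
θ_c = 1/(μ − k_d) = 1/(0.2281 − 0.0737) = 1/0.1544 = 6.477 d.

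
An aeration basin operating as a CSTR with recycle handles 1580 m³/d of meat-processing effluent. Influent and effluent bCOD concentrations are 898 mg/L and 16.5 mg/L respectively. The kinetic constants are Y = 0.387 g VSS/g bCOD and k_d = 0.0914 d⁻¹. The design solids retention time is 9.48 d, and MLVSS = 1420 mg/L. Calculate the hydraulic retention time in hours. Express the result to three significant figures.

τ ≈ 29.3 h

From the SRT design equation V = Y Q (S₀−S) θ_c / [X (1 + k_d θ_c)] = 0.387 × 1580 × (898 − 16.5) × 9.48 / [1420 × (1 + 0.0914 × 9.48)] = 5.11×10^6 / 2650 = 1928 m³.
Hydraulic retention time τ = V/Q = 1928 / 1580 = 1.220 d = 29.28 h.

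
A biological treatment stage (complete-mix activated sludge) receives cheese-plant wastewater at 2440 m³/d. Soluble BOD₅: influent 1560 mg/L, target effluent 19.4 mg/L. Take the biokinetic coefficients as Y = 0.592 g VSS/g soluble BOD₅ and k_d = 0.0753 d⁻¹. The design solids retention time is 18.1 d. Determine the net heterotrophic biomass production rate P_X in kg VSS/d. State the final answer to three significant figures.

P_X ≈ 942 kg VSS/d

The observed yield is Y_obs = Y/(1 + k_d·θ_c) = 0.592 / (1 + 0.0753 × 18.1) = 0.592 / 2.363 = 0.2505 g VSS per g soluble BOD₅ removed.
Q·(S₀ − S) = 2440 × (1560 − 19.4) × 10⁻³ = 3759 kg/d removed.
Net biomass production P_X = Y_obs × Q·(S₀ − S) = 0.2505 × 3759 = 941.8 kg VSS/d.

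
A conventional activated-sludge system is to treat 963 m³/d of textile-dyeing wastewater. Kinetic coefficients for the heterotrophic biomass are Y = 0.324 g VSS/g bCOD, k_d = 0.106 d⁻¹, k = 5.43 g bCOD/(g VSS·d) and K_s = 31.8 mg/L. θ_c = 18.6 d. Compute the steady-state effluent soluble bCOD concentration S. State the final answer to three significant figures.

S ≈ 3.18 mg/L

For a completely mixed reactor with recycle the Lawrence–McCarty relation gives S = K_s·(1 + k_d·θ_c) / [θ_c·(Y·k − k_d) − 1] = 31.8 × (1 + 0.106 × 18.6) / [18.6 × (0.324 × 5.43 − 0.106) − 1] = 94.50 / 29.75 = 3.176 mg/L.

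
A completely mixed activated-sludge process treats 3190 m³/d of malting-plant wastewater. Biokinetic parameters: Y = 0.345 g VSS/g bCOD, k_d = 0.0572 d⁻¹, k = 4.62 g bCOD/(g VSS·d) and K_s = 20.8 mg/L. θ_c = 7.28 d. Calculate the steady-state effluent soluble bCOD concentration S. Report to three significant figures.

For a completely mixed reactor with recycle the Lawrence–McCarty relation gives S = K_s·(1 + k_d·θ_c) / [θ_c·(Y·k − k_d) − 1] = 20.8 × (1 + 0.0572 × 7.28) / [7.28 × (0.345 × 4.62 − 0.0572) − 1] = 29.46 / 10.19 = 2.892 mg/L.

S ≈ 2.89 mg/L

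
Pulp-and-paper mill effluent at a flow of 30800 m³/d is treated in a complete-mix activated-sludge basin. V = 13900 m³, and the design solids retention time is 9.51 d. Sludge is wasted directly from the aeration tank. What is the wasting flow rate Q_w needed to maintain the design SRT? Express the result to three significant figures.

Q_w ≈ 1460 m³/d

With mixed-liquor wasting, θ_c = V/Q_w, so Q_w = V/θ_c = 13900/9.51 = 1462 m³/d.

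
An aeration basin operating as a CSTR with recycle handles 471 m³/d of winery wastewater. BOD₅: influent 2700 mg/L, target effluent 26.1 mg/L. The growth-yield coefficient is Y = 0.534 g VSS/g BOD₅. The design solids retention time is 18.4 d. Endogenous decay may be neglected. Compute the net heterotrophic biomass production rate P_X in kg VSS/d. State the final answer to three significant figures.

P_X ≈ 673 kg VSS/d

With endogenous decay neglected, the observed yield equals the true yield: Y_obs = Y = 0.534 g VSS/g BOD₅.
ΔS = 2700 − 26.1 = 2674 mg/L, so the substrate removal rate is 471 × 2674/1000 = 1259 kg BOD₅/d.
Net biomass production P_X = Y_obs × Q·(S₀ − S) = 0.5340 × 1259 = 672.5 kg VSS/d.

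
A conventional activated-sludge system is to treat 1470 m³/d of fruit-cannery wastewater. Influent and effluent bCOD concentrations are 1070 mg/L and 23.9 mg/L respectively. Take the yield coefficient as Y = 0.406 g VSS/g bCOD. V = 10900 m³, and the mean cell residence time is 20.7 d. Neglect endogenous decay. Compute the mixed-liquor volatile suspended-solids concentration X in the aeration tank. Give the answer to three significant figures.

X = Y·Q·ΔS·θ_c / V = 0.406 × 1470 × (1070 − 23.9) × 20.7 / 10900 = 1186 mg/L.

X ≈ 1190 mg/L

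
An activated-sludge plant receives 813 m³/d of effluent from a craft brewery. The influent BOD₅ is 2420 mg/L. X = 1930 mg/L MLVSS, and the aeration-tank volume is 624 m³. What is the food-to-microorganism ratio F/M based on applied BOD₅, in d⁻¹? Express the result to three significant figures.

F/M = applied load / biomass = Q·S₀/(V·X) = 813 × 2420 / (624.0 × 1930) = 1.634 d⁻¹.

F/M ≈ 1.63 d⁻¹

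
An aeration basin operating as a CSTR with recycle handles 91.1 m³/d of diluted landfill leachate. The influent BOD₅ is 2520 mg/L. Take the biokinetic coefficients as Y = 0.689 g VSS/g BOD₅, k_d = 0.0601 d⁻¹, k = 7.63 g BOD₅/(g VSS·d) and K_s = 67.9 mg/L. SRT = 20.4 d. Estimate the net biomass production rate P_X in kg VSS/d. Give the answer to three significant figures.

P_X ≈ 71.0 kg VSS/d

From the Monod/SRT balance for a CMAS, S = K_s·(1+k_d θ_c)/[θ_c·(Y k − k_d) − 1] = 67.9 × (1 + 0.0601 × 20.4) / [20.4 × (0.689 × 7.63 − 0.0601) − 1] = 151.1 / 105.0 = 1.439 mg/L.
Correct the yield for decay: Y_obs = Y/(1 + k_d θ_c) = 0.689 / (1 + 0.0601 × 20.4) = 0.689 / 2.226 = 0.3095.
Mass of BOD₅ removed per day: Q(S₀ − S) = 91.1 × 2519 g/m³ = 229.4 kg/d.
Net biomass production P_X = Y_obs × Q·(S₀ − S) = 0.3095 × 229.4 = 71.02 kg VSS/d.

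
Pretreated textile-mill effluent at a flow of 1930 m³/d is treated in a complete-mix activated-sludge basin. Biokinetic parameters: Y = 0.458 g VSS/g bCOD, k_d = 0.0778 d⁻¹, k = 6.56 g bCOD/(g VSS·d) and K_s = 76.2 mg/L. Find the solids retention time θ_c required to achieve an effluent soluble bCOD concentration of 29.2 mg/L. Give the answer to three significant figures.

θ_c ≈ 1.33 d

At the target effluent, Y k S/(K_s+S) = 0.458×6.56×29.2/105.4 = 0.8324 d⁻¹.
Then 1/θ_c = μ − k_d = 0.8324 − 0.0778 = 0.7546 d⁻¹, giving θ_c = 1.325 d.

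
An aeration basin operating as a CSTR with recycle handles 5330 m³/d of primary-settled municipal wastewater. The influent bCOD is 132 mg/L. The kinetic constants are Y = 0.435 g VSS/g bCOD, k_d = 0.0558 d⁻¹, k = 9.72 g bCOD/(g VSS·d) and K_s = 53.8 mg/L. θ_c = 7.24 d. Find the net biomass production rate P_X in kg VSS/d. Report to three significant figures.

For a completely mixed reactor with recycle the Lawrence–McCarty relation gives S = K_s·(1 + k_d·θ_c) / [θ_c·(Y·k − k_d) − 1] = 53.8 × (1 + 0.0558 × 7.24) / [7.24 × (0.435 × 9.72 − 0.0558) − 1] = 75.53 / 29.21 = 2.586 mg/L.
Observed yield with endogenous decay: Y_obs = Y / (1 + k_d·θ_c) = 0.435 / (1 + 0.0558 × 7.24) = 0.435 / 1.404 = 0.3098 g VSS/g bCOD.
Q·(S₀ − S) = 5330 × (132 − 2.59) × 10⁻³ = 689.8 kg/d removed.
Net biomass production P_X = Y_obs × Q·(S₀ − S) = 0.3098 × 689.8 = 213.7 kg VSS/d.

P_X ≈ 214 kg VSS/d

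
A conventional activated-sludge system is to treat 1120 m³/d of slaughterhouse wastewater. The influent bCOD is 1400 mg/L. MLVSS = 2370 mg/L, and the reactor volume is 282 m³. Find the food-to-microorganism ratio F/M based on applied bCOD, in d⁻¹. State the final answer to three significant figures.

F/M ≈ 2.35 d⁻¹

F/M = Q·S₀ / (V·X) = 1120 × 1400 / (282.0 × 2370) = 2.346 g bCOD·(g VSS·d)⁻¹.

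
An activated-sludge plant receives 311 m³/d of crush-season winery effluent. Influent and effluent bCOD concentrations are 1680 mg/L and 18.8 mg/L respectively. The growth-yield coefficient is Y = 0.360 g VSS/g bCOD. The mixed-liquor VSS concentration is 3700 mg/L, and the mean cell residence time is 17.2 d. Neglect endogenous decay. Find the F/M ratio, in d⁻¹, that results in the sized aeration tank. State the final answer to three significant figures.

Biomass mass balance (decay neglected): V·X = Y·Q·(S₀ − S)·θ_c, so V = 0.360 × 311 × (1680 − 18.8) × 17.2 / 3700 = 864.6 m³.
F/M = applied load / biomass = Q·S₀/(V·X) = 311 × 1680 / (864.6 × 3700) = 0.1633 d⁻¹.

F/M ≈ 0.163 d⁻¹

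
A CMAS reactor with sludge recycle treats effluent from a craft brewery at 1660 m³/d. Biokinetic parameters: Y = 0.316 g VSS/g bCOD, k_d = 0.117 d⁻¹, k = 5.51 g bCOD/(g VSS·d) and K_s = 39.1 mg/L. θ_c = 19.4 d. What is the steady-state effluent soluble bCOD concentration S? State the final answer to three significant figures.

S ≈ 4.19 mg/L

For a completely mixed reactor with recycle the Lawrence–McCarty relation gives S = K_s·(1 + k_d·θ_c) / [θ_c·(Y·k − k_d) − 1] = 39.1 × (1 + 0.117 × 19.4) / [19.4 × (0.316 × 5.51 − 0.117) − 1] = 127.8 / 30.51 = 4.191 mg/L.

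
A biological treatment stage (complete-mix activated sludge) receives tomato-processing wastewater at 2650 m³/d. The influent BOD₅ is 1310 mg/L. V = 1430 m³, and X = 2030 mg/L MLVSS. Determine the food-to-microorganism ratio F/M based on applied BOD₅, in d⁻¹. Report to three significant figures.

F/M ≈ 1.20 d⁻¹

F/M = applied load / biomass = Q·S₀/(V·X) = 2650 × 1310 / (1430 × 2030) = 1.196 d⁻¹.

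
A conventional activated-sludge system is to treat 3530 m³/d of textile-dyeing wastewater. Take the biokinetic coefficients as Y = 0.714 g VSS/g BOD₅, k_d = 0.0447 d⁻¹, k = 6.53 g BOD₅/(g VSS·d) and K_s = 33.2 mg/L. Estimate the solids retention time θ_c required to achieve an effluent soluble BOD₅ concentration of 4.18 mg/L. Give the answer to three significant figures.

From 1/θ_c = Y·k·S/(K_s + S) − k_d: Y·k·S/(K_s+S) = 0.714 × 6.53 × 4.18 / (33.2 + 4.18) = 0.5214 d⁻¹.
θ_c = 1/(μ − k_d) = 1/(0.5214 − 0.0447) = 1/0.4767 = 2.098 d.

θ_c ≈ 2.10 d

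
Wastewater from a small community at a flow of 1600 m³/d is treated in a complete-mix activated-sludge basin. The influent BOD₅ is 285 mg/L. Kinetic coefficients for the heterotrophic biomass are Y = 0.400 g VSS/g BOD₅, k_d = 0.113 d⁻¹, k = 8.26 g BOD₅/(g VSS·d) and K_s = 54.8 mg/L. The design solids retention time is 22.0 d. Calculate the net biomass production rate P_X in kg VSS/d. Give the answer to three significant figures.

Effluent substrate depends only on kinetics and SRT: S = K_s(1 + k_d θ_c) / [θ_c(Yk − k_d) − 1] = 54.8 × (1 + 0.113 × 22.0) / [22.0 × (0.400 × 8.26 − 0.113) − 1] = 191.0 / 69.20 = 2.761 mg/L.
Y_obs = Y / (1 + k_d θ_c) = 0.400 / (1 + 0.113 × 22.0) = 0.400 / 3.486 = 0.1147.
Mass of BOD₅ removed per day: Q(S₀ − S) = 1600 × 282.2 g/m³ = 451.6 kg/d.
Biomass produced: P_X = Y_obs·Q·ΔS = 0.1147 × 451.6 ≈ 51.82 kg VSS/d.

P_X ≈ 51.8 kg VSS/d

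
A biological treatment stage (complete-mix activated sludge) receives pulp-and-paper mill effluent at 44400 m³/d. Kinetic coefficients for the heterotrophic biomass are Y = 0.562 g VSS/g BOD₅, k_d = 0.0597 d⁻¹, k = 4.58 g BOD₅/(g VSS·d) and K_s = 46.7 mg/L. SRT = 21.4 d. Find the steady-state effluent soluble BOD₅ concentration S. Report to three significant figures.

From the Monod/SRT balance for a CMAS, S = K_s·(1+k_d θ_c)/[θ_c·(Y k − k_d) − 1] = 46.7 × (1 + 0.0597 × 21.4) / [21.4 × (0.562 × 4.58 − 0.0597) − 1] = 106.4 / 52.81 = 2.014 mg/L.

S ≈ 2.01 mg/L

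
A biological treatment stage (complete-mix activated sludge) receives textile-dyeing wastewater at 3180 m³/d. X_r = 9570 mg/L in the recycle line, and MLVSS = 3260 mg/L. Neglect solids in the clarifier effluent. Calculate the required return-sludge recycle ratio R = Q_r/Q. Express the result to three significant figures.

Solids balance on the clarifier gives (1+R)X = R·X_r, so R = X/(X_r − X) = 3260 / (9570 − 3260) = 0.5166.

R ≈ 0.517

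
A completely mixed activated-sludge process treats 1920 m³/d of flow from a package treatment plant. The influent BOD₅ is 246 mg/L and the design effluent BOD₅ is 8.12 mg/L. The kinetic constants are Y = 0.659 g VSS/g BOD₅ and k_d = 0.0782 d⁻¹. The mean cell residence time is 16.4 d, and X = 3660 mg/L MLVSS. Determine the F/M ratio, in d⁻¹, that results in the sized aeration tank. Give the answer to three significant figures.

F/M ≈ 0.218 d⁻¹

Rearranging the biomass balance for a CMAS with decay, V = Y·Q·ΔS·θ_c / [X·(1+k_d θ_c)] = 0.659 × 1920 × (246 − 8.12) × 16.4 / [3660 × (1 + 0.0782 × 16.4)] = 4.94×10^6 / 8354 = 590.9 m³.
Food-to-microorganism ratio F/M = Q S₀ / (V X) = 1920 × 246 / (590.9 × 3660) = 0.2184 d⁻¹.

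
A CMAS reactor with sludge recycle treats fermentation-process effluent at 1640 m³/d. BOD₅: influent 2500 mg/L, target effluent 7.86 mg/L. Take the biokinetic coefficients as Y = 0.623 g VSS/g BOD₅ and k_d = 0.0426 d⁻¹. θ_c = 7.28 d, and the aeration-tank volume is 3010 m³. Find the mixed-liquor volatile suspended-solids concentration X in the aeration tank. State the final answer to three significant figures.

X ≈ 4700 mg/L

From V·X·(1 + k_d·θ_c) = Y·Q·(S₀ − S)·θ_c: X = 0.623 × 1640 × (2500 − 7.86) × 7.28 / [3010 × (1 + 0.0426 × 7.28)] = 4701 mg/L.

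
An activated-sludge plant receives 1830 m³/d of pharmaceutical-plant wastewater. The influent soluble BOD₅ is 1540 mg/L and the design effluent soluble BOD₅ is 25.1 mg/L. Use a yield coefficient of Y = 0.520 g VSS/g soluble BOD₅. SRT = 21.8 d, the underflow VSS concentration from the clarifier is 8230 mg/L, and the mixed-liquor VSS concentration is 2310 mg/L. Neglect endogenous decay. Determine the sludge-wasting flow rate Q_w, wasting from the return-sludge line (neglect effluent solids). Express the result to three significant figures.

V·X = Y·Q·ΔS·θ_c gives V = 0.520 × 1830 × (1540 − 25.1) × 21.8 / 2310 = 13605 m³.
θ_c = V·X/(Q_w·X_r) when wasting from the recycle, so Q_w = V·X/(θ_c·X_r) = 13605 × 2310 / (21.8 × 8230) = 175.2 m³/d.

Q_w ≈ 175 m³/d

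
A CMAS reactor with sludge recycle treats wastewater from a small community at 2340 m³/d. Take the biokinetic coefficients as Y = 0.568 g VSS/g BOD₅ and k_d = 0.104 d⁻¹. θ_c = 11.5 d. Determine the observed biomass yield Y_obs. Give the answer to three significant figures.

Correct the yield for decay: Y_obs = Y/(1 + k_d θ_c) = 0.568 / (1 + 0.104 × 11.5) = 0.568 / 2.196 = 0.2587.

Y_obs ≈ 0.259 g VSS/g BOD₅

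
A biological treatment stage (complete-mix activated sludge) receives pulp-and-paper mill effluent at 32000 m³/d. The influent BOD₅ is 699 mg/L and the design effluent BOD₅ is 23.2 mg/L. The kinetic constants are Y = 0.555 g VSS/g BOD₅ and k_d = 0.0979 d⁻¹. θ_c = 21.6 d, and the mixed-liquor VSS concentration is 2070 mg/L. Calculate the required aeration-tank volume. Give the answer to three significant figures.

Rearranging the biomass balance for a CMAS with decay, V = Y·Q·ΔS·θ_c / [X·(1+k_d θ_c)] = 0.555 × 32000 × (699 − 23.2) × 21.6 / [2070 × (1 + 0.0979 × 21.6)] = 2.59×10^8 / 6447 = 40210 m³.

V ≈ 40200 m³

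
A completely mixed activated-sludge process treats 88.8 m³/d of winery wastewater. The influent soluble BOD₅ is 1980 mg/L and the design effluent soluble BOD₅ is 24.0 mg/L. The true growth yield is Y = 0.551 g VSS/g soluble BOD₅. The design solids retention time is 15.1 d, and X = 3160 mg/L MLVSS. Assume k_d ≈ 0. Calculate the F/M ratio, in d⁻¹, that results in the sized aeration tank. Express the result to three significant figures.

F/M ≈ 0.122 d⁻¹

Biomass mass balance (decay neglected): V·X = Y·Q·(S₀ − S)·θ_c, so V = 0.551 × 88.8 × (1980 − 24.0) × 15.1 / 3160 = 457.3 m³.
Food-to-microorganism ratio F/M = Q S₀ / (V X) = 88.8 × 1980 / (457.3 × 3160) = 0.1217 d⁻¹.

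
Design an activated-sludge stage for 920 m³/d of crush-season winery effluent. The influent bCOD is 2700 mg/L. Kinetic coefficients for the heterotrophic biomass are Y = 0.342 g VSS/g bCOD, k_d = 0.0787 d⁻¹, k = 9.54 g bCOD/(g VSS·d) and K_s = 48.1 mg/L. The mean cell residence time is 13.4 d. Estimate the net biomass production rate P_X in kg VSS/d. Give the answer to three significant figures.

From the Monod/SRT balance for a CMAS, S = K_s·(1+k_d θ_c)/[θ_c·(Y k − k_d) − 1] = 48.1 × (1 + 0.0787 × 13.4) / [13.4 × (0.342 × 9.54 − 0.0787) − 1] = 98.83 / 41.67 = 2.372 mg/L.
Correct the yield for decay: Y_obs = Y/(1 + k_d θ_c) = 0.342 / (1 + 0.0787 × 13.4) = 0.342 / 2.055 = 0.1665.
Substrate removed = Q·(S₀ − S) = 920 m³/d × (2700 − 2.37) g/m³ = 2.48×10^6 g/d = 2482 kg/d.
Biomass produced: P_X = Y_obs·Q·ΔS = 0.1665 × 2482 ≈ 413.1 kg VSS/d.

P_X ≈ 413 kg VSS/d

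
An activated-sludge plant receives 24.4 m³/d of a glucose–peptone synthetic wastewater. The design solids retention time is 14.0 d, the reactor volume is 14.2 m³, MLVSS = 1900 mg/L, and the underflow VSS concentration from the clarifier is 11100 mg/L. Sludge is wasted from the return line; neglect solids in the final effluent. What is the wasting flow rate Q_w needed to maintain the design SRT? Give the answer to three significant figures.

Q_w ≈ 0.174 m³/d

θ_c = V·X/(Q_w·X_r) when wasting from the recycle, so Q_w = V·X/(θ_c·X_r) = 14.20 × 1900 / (14.0 × 11100) = 0.1736 m³/d.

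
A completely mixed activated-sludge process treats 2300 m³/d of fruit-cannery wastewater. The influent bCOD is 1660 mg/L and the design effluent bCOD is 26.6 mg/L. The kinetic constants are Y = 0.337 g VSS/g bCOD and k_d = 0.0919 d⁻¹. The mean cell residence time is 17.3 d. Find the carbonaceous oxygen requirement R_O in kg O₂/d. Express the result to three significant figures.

R_O ≈ 3060 kg O₂/d

The observed yield is Y_obs = Y/(1 + k_d·θ_c) = 0.337 / (1 + 0.0919 × 17.3) = 0.337 / 2.590 = 0.1301 g VSS per g bCOD removed.
Mass of bCOD removed per day: Q(S₀ − S) = 2300 × 1633 g/m³ = 3757 kg/d.
Net sludge production P_X = 0.1301 × 3757 = 488.8 kg VSS/d.
R_O = Q·ΔS − 1.42 P_X = 3757 − 694.2 = 3063 kg O₂/d.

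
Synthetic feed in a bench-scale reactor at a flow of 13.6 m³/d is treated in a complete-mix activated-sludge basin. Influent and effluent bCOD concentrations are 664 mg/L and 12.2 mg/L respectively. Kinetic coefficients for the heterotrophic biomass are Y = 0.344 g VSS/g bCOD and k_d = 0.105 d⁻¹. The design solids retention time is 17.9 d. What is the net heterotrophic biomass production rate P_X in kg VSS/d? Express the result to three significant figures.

P_X ≈ 1.06 kg VSS/d

Observed yield with endogenous decay: Y_obs = Y / (1 + k_d·θ_c) = 0.344 / (1 + 0.105 × 17.9) = 0.344 / 2.879 = 0.1195 g VSS/g bCOD.
Mass of bCOD removed per day: Q(S₀ − S) = 13.6 × 651.8 g/m³ = 8.864 kg/d.
Net biomass production P_X = Y_obs × Q·(S₀ − S) = 0.1195 × 8.864 = 1.059 kg VSS/d.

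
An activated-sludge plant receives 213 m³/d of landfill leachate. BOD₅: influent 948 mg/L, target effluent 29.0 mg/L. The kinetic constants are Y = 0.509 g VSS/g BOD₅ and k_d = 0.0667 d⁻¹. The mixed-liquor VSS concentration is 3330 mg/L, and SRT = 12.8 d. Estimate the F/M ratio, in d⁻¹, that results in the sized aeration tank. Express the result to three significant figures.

From the SRT design equation V = Y Q (S₀−S) θ_c / [X (1 + k_d θ_c)] = 0.509 × 213 × (948 − 29.0) × 12.8 / [3330 × (1 + 0.0667 × 12.8)] = 1.28×10^6 / 6173 = 206.6 m³.
F/M = Q·S₀ / (V·X) = 213 × 948 / (206.6 × 3330) = 0.2935 g BOD₅·(g VSS·d)⁻¹.

F/M ≈ 0.294 d⁻¹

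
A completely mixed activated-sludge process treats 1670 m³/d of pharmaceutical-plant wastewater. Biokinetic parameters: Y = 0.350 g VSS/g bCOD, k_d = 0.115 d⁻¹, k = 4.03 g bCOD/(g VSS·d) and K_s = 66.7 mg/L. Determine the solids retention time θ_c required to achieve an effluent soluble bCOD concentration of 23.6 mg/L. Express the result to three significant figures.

θ_c ≈ 3.94 d

At the target effluent, Y k S/(K_s+S) = 0.350×4.03×23.6/90.30 = 0.3686 d⁻¹.
Then 1/θ_c = μ − k_d = 0.3686 − 0.115 = 0.2536 d⁻¹, giving θ_c = 3.943 d.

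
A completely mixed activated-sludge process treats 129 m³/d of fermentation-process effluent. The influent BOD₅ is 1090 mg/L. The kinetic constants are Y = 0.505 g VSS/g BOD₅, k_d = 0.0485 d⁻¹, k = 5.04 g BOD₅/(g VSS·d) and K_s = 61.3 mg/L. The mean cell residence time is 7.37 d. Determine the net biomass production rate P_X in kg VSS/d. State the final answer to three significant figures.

P_X ≈ 52.1 kg VSS/d

From the Monod/SRT balance for a CMAS, S = K_s·(1+k_d θ_c)/[θ_c·(Y k − k_d) − 1] = 61.3 × (1 + 0.0485 × 7.37) / [7.37 × (0.505 × 5.04 − 0.0485) − 1] = 83.21 / 17.40 = 4.782 mg/L.
Y_obs = Y / (1 + k_d θ_c) = 0.505 / (1 + 0.0485 × 7.37) = 0.505 / 1.357 = 0.3720.
Substrate removed = Q·(S₀ − S) = 129 m³/d × (1090 − 4.78) g/m³ = 1.4×10^5 g/d = 140.0 kg/d.
Net biomass production P_X = Y_obs × Q·(S₀ − S) = 0.3720 × 140.0 = 52.08 kg VSS/d.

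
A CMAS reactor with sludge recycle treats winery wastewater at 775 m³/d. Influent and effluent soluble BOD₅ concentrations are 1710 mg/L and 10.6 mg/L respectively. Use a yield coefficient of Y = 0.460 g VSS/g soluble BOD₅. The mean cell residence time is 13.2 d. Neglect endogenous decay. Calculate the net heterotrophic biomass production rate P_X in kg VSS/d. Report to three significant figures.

Since k_d ≈ 0, Y_obs = Y = 0.460 g VSS/g soluble BOD₅.
Substrate removed = Q·(S₀ − S) = 775 m³/d × (1710 − 10.6) g/m³ = 1.32×10^6 g/d = 1317 kg/d.
Net biomass production P_X = Y_obs × Q·(S₀ − S) = 0.4600 × 1317 = 605.8 kg VSS/d.

P_X ≈ 606 kg VSS/d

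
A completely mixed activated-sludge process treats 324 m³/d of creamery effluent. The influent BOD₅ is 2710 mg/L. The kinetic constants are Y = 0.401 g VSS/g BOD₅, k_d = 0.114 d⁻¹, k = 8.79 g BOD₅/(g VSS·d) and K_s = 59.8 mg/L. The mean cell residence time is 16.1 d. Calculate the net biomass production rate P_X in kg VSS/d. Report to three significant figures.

P_X ≈ 124 kg VSS/d

From the Monod/SRT balance for a CMAS, S = K_s·(1+k_d θ_c)/[θ_c·(Y k − k_d) − 1] = 59.8 × (1 + 0.114 × 16.1) / [16.1 × (0.401 × 8.79 − 0.114) − 1] = 169.6 / 53.91 = 3.145 mg/L.
The observed yield is Y_obs = Y/(1 + k_d·θ_c) = 0.401 / (1 + 0.114 × 16.1) = 0.401 / 2.835 = 0.1414 g VSS per g BOD₅ removed.
ΔS = 2710 − 3.14 = 2707 mg/L, so the substrate removal rate is 324 × 2707/1000 = 877.0 kg BOD₅/d.
So the net sludge growth is P_X = 0.1414 × 877.0 = 124.0 kg VSS/d.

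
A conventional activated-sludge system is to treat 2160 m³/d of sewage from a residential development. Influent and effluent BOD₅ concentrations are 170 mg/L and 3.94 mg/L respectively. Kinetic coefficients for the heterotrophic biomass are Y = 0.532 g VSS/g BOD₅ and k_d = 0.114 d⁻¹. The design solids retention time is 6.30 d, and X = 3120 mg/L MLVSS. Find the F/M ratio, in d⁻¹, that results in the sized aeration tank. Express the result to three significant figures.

Steady-state biomass mass balance: V·X·(1 + k_d·θ_c) = Y·Q·(S₀ − S)·θ_c, so V = 0.532 × 2160 × (170 − 3.94) × 6.30 / [3120 × (1 + 0.114 × 6.30)] = 1.2×10^6 / 5361 = 224.3 m³.
Food-to-microorganism ratio F/M = Q S₀ / (V X) = 2160 × 170 / (224.3 × 3120) = 0.5248 d⁻¹.

F/M ≈ 0.525 d⁻¹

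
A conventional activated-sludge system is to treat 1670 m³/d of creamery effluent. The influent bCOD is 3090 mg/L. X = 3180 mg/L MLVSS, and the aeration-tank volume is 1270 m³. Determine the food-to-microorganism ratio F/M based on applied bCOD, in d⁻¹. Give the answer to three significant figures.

Food-to-microorganism ratio F/M = Q S₀ / (V X) = 1670 × 3090 / (1270 × 3180) = 1.278 d⁻¹.

F/M ≈ 1.28 d⁻¹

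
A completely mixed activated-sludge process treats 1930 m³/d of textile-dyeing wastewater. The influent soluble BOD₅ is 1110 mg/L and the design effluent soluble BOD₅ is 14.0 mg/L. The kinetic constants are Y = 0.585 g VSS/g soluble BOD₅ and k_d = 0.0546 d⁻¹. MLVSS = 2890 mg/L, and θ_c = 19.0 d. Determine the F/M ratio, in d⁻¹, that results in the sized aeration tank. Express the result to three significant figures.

Steady-state biomass mass balance: V·X·(1 + k_d·θ_c) = Y·Q·(S₀ − S)·θ_c, so V = 0.585 × 1930 × (1110 − 14.0) × 19.0 / [2890 × (1 + 0.0546 × 19.0)] = 2.35×10^7 / 5888 = 3993 m³.
F/M = Q·S₀ / (V·X) = 1930 × 1110 / (3993 × 2890) = 0.1856 g soluble BOD₅·(g VSS·d)⁻¹.

F/M ≈ 0.186 d⁻¹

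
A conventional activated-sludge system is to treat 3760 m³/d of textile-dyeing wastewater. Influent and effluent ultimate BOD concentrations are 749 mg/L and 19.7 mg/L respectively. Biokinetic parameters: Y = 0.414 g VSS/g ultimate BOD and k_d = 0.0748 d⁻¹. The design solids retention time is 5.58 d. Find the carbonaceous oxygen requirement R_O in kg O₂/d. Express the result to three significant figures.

Y_obs = Y / (1 + k_d θ_c) = 0.414 / (1 + 0.0748 × 5.58) = 0.414 / 1.417 = 0.2921.
Mass of ultimate BOD removed per day: Q(S₀ − S) = 3760 × 729.3 g/m³ = 2742 kg/d.
P_X = Y_obs·Q·(S₀ − S) = 0.2921 × 2742 = 801.0 kg VSS/d.
R_O = Q·ΔS − 1.42 P_X = 2742 − 1137 = 1605 kg O₂/d.

R_O ≈ 1600 kg O₂/d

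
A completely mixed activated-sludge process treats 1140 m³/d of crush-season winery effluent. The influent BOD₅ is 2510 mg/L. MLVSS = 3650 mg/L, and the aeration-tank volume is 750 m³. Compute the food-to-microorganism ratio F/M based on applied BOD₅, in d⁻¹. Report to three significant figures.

F/M ≈ 1.05 d⁻¹

Food-to-microorganism ratio F/M = Q S₀ / (V X) = 1140 × 2510 / (750.0 × 3650) = 1.045 d⁻¹.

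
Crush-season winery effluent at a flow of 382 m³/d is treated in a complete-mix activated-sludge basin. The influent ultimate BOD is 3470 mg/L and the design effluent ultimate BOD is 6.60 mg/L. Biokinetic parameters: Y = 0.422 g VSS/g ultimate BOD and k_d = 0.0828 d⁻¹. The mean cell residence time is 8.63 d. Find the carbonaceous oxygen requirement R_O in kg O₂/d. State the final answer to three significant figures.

R_O ≈ 861 kg O₂/d

Correct the yield for decay: Y_obs = Y/(1 + k_d θ_c) = 0.422 / (1 + 0.0828 × 8.63) = 0.422 / 1.715 = 0.2461.
Substrate removed = Q·(S₀ − S) = 382 m³/d × (3470 − 6.60) g/m³ = 1.32×10^6 g/d = 1323 kg/d.
Net sludge production P_X = 0.2461 × 1323 = 325.6 kg VSS/d.
Carbonaceous O₂ demand = substrate oxidised − cell-mass equivalent = 1323 − 1.42 × 325.6 = 860.6 kg O₂/d.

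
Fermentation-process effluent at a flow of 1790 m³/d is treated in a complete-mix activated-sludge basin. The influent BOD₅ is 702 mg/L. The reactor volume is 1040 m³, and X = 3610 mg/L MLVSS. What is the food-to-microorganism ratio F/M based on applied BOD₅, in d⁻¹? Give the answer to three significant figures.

Food-to-microorganism ratio F/M = Q S₀ / (V X) = 1790 × 702 / (1040 × 3610) = 0.3347 d⁻¹.

F/M ≈ 0.335 d⁻¹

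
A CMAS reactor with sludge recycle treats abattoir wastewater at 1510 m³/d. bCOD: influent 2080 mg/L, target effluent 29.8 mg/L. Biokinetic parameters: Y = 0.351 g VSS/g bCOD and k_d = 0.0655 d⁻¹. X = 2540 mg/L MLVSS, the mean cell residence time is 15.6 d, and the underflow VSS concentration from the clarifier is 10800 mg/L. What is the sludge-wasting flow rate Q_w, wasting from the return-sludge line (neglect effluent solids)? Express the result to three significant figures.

Q_w ≈ 49.8 m³/d

From the SRT design equation V = Y Q (S₀−S) θ_c / [X (1 + k_d θ_c)] = 0.351 × 1510 × (2080 − 29.8) × 15.6 / [2540 × (1 + 0.0655 × 15.6)] = 1.7×10^7 / 5135 = 3301 m³.
θ_c = V·X/(Q_w·X_r) when wasting from the recycle, so Q_w = V·X/(θ_c·X_r) = 3301 × 2540 / (15.6 × 10800) = 49.76 m³/d.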